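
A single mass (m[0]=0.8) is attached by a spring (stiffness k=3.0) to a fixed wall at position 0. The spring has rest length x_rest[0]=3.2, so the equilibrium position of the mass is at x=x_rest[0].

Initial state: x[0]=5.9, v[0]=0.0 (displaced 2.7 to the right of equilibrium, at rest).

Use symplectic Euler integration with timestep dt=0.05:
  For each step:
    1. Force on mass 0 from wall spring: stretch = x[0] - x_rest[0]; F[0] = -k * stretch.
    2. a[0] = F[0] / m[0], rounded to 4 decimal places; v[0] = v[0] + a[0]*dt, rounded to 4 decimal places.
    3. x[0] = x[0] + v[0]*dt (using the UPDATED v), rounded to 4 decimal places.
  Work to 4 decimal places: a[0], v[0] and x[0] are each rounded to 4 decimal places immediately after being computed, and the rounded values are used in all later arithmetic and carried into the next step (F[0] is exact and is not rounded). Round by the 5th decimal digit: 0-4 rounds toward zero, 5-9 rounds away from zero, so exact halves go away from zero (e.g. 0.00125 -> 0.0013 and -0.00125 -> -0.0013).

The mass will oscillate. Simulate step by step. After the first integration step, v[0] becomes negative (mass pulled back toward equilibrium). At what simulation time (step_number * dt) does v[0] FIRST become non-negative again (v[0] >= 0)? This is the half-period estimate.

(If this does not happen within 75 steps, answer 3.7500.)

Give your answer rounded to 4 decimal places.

Step 0: x=[5.9000] v=[0.0000]
Step 1: x=[5.8747] v=[-0.5063]
Step 2: x=[5.8243] v=[-1.0078]
Step 3: x=[5.7493] v=[-1.4999]
Step 4: x=[5.6504] v=[-1.9779]
Step 5: x=[5.5285] v=[-2.4374]
Step 6: x=[5.3848] v=[-2.8740]
Step 7: x=[5.2206] v=[-3.2837]
Step 8: x=[5.0375] v=[-3.6626]
Step 9: x=[4.8371] v=[-4.0071]
Step 10: x=[4.6214] v=[-4.3141]
Step 11: x=[4.3924] v=[-4.5806]
Step 12: x=[4.1522] v=[-4.8042]
Step 13: x=[3.9031] v=[-4.9827]
Step 14: x=[3.6474] v=[-5.1145]
Step 15: x=[3.3875] v=[-5.1984]
Step 16: x=[3.1258] v=[-5.2336]
Step 17: x=[2.8648] v=[-5.2197]
Step 18: x=[2.6070] v=[-5.1569]
Step 19: x=[2.3547] v=[-5.0457]
Step 20: x=[2.1103] v=[-4.8872]
Step 21: x=[1.8762] v=[-4.6829]
Step 22: x=[1.6545] v=[-4.4347]
Step 23: x=[1.4473] v=[-4.1449]
Step 24: x=[1.2565] v=[-3.8163]
Step 25: x=[1.0839] v=[-3.4519]
Step 26: x=[0.9311] v=[-3.0551]
Step 27: x=[0.7996] v=[-2.6297]
Step 28: x=[0.6906] v=[-2.1796]
Step 29: x=[0.6051] v=[-1.7091]
Step 30: x=[0.5440] v=[-1.2226]
Step 31: x=[0.5078] v=[-0.7246]
Step 32: x=[0.4968] v=[-0.2198]
Step 33: x=[0.5112] v=[0.2871]
First v>=0 after going negative at step 33, time=1.6500

Answer: 1.6500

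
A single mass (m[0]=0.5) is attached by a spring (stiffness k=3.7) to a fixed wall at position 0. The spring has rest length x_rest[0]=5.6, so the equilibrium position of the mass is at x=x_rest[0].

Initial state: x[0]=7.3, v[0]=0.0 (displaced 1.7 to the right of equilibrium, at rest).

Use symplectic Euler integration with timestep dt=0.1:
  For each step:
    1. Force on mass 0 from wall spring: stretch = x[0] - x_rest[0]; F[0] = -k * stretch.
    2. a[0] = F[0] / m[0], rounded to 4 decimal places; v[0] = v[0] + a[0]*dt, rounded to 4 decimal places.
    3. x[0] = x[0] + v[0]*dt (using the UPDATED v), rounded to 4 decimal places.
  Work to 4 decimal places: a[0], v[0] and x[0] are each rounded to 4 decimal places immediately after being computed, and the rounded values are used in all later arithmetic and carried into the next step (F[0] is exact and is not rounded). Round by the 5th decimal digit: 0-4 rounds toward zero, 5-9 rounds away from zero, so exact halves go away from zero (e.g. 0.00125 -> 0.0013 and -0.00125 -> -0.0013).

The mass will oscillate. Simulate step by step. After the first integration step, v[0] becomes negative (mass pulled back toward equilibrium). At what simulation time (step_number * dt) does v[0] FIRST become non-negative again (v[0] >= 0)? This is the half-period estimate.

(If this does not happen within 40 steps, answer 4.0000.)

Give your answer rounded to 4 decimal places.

Answer: 1.2000

Derivation:
Step 0: x=[7.3000] v=[0.0000]
Step 1: x=[7.1742] v=[-1.2580]
Step 2: x=[6.9319] v=[-2.4229]
Step 3: x=[6.5911] v=[-3.4085]
Step 4: x=[6.1769] v=[-4.1419]
Step 5: x=[5.7200] v=[-4.5688]
Step 6: x=[5.2542] v=[-4.6576]
Step 7: x=[4.8140] v=[-4.4017]
Step 8: x=[4.4320] v=[-3.8201]
Step 9: x=[4.1364] v=[-2.9558]
Step 10: x=[3.9491] v=[-1.8727]
Step 11: x=[3.8840] v=[-0.6510]
Step 12: x=[3.9459] v=[0.6188]
First v>=0 after going negative at step 12, time=1.2000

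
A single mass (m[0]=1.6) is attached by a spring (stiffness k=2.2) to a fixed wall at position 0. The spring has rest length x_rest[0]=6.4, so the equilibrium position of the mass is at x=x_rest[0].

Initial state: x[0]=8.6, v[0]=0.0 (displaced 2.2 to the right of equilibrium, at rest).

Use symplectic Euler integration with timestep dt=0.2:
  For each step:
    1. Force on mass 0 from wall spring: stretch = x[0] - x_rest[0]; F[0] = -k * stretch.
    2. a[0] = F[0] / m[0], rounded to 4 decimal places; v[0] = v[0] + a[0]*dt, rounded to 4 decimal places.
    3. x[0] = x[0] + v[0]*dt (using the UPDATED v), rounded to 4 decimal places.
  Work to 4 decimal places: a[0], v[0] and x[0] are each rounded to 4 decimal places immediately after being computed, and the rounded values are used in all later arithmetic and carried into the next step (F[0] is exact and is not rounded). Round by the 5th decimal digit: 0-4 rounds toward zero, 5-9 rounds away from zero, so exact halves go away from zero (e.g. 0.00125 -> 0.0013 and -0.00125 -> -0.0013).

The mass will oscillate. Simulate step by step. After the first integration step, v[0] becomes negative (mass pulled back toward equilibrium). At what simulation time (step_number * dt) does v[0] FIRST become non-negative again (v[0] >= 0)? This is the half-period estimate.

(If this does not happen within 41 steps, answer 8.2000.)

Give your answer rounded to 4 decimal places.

Step 0: x=[8.6000] v=[0.0000]
Step 1: x=[8.4790] v=[-0.6050]
Step 2: x=[8.2437] v=[-1.1767]
Step 3: x=[7.9070] v=[-1.6837]
Step 4: x=[7.4874] v=[-2.0981]
Step 5: x=[7.0080] v=[-2.3971]
Step 6: x=[6.4951] v=[-2.5643]
Step 7: x=[5.9770] v=[-2.5905]
Step 8: x=[5.4822] v=[-2.4742]
Step 9: x=[5.0378] v=[-2.2218]
Step 10: x=[4.6684] v=[-1.8472]
Step 11: x=[4.3942] v=[-1.3710]
Step 12: x=[4.2303] v=[-0.8194]
Step 13: x=[4.1858] v=[-0.2227]
Step 14: x=[4.2630] v=[0.3862]
First v>=0 after going negative at step 14, time=2.8000

Answer: 2.8000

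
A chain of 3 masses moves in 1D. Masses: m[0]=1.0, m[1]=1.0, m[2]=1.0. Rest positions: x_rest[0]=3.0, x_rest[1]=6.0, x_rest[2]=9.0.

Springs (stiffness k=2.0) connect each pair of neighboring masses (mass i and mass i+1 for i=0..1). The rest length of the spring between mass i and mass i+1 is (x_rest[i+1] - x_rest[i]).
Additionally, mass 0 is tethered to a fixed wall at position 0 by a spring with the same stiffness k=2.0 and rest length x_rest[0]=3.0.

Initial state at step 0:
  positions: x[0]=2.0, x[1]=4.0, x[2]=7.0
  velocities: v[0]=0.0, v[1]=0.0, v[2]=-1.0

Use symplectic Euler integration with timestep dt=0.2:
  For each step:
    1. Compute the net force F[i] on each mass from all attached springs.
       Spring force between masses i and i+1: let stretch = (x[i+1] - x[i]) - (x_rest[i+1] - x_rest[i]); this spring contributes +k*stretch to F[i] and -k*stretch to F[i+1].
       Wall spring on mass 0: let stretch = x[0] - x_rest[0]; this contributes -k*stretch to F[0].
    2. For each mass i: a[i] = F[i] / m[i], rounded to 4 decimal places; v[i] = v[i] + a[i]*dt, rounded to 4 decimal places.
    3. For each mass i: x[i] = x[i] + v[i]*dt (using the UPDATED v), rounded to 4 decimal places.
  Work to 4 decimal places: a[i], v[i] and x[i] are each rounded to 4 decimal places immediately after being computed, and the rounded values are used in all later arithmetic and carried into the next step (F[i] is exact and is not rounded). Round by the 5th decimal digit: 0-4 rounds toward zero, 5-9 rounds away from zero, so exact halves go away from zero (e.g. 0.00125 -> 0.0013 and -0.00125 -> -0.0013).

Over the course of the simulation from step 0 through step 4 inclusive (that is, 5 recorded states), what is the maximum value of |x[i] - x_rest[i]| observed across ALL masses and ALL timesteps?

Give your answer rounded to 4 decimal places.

Step 0: x=[2.0000 4.0000 7.0000] v=[0.0000 0.0000 -1.0000]
Step 1: x=[2.0000 4.0800 6.8000] v=[0.0000 0.4000 -1.0000]
Step 2: x=[2.0064 4.2112 6.6224] v=[0.0320 0.6560 -0.8880]
Step 3: x=[2.0287 4.3589 6.4919] v=[0.1114 0.7386 -0.6525]
Step 4: x=[2.0751 4.4908 6.4308] v=[0.2320 0.6597 -0.3057]
Max displacement = 2.5692

Answer: 2.5692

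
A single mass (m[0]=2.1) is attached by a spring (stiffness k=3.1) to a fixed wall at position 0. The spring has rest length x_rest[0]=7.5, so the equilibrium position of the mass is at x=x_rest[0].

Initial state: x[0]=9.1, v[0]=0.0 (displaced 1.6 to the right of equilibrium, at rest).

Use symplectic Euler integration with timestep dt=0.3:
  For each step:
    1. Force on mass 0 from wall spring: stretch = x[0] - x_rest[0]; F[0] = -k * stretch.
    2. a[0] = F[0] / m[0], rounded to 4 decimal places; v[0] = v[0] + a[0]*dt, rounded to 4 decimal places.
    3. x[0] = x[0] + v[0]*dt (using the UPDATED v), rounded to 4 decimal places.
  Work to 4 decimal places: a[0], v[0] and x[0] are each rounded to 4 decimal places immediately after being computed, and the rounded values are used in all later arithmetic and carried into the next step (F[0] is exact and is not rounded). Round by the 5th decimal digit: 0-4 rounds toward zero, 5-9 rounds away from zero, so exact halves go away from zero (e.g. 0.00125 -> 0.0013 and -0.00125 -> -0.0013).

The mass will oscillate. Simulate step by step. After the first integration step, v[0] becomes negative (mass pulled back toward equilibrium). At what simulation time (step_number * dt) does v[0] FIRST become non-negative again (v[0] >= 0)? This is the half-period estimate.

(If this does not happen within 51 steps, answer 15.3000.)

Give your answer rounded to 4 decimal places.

Answer: 2.7000

Derivation:
Step 0: x=[9.1000] v=[0.0000]
Step 1: x=[8.8874] v=[-0.7086]
Step 2: x=[8.4905] v=[-1.3230]
Step 3: x=[7.9620] v=[-1.7617]
Step 4: x=[7.3721] v=[-1.9663]
Step 5: x=[6.7992] v=[-1.9097]
Step 6: x=[6.3194] v=[-1.5994]
Step 7: x=[5.9964] v=[-1.0766]
Step 8: x=[5.8732] v=[-0.4107]
Step 9: x=[5.9661] v=[0.3098]
First v>=0 after going negative at step 9, time=2.7000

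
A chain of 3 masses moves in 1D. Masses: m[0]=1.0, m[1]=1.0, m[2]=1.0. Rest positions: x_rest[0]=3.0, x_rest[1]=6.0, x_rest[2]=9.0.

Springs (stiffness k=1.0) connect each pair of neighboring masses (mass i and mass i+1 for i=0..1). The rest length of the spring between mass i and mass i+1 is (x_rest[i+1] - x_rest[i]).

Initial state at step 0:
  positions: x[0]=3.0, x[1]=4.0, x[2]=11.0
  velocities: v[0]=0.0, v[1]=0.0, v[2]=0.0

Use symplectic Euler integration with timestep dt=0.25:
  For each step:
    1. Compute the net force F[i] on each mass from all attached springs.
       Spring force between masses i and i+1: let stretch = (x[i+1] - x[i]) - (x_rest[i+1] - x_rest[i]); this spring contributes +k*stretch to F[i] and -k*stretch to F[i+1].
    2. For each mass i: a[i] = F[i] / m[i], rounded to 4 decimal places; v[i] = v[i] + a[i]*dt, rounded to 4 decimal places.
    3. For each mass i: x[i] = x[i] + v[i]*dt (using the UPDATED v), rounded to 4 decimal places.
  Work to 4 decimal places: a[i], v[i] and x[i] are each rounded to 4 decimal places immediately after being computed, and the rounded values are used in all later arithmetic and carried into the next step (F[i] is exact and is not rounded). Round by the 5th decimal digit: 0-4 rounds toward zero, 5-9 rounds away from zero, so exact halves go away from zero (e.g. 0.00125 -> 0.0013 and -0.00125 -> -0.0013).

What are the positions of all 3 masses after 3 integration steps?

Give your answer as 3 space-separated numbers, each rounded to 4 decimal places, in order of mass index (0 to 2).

Step 0: x=[3.0000 4.0000 11.0000] v=[0.0000 0.0000 0.0000]
Step 1: x=[2.8750 4.3750 10.7500] v=[-0.5000 1.5000 -1.0000]
Step 2: x=[2.6563 5.0547 10.2891] v=[-0.8750 2.7188 -1.8438]
Step 3: x=[2.4000 5.9117 9.6885] v=[-1.0254 3.4278 -2.4024]

Answer: 2.4000 5.9117 9.6885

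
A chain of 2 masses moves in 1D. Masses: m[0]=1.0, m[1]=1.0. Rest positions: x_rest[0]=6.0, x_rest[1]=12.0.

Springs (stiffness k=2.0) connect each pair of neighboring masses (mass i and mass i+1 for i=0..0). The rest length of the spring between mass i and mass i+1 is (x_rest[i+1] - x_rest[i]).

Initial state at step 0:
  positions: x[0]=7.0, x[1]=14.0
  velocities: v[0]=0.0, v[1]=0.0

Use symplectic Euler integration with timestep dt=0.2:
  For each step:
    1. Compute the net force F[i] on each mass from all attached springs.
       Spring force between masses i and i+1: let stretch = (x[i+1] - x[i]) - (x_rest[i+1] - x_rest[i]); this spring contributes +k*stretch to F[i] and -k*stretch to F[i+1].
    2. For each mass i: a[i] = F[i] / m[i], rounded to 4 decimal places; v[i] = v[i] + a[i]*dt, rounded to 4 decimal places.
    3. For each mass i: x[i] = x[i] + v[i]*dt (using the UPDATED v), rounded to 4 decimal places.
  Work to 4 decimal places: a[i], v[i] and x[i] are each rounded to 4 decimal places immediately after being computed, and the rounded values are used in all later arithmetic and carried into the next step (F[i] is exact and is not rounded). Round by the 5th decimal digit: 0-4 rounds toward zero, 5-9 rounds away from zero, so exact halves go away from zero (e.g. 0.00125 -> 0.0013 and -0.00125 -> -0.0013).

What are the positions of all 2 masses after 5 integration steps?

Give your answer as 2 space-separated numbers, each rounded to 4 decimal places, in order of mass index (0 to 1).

Step 0: x=[7.0000 14.0000] v=[0.0000 0.0000]
Step 1: x=[7.0800 13.9200] v=[0.4000 -0.4000]
Step 2: x=[7.2272 13.7728] v=[0.7360 -0.7360]
Step 3: x=[7.4180 13.5820] v=[0.9542 -0.9542]
Step 4: x=[7.6220 13.3780] v=[1.0198 -1.0198]
Step 5: x=[7.8064 13.1936] v=[0.9222 -0.9222]

Answer: 7.8064 13.1936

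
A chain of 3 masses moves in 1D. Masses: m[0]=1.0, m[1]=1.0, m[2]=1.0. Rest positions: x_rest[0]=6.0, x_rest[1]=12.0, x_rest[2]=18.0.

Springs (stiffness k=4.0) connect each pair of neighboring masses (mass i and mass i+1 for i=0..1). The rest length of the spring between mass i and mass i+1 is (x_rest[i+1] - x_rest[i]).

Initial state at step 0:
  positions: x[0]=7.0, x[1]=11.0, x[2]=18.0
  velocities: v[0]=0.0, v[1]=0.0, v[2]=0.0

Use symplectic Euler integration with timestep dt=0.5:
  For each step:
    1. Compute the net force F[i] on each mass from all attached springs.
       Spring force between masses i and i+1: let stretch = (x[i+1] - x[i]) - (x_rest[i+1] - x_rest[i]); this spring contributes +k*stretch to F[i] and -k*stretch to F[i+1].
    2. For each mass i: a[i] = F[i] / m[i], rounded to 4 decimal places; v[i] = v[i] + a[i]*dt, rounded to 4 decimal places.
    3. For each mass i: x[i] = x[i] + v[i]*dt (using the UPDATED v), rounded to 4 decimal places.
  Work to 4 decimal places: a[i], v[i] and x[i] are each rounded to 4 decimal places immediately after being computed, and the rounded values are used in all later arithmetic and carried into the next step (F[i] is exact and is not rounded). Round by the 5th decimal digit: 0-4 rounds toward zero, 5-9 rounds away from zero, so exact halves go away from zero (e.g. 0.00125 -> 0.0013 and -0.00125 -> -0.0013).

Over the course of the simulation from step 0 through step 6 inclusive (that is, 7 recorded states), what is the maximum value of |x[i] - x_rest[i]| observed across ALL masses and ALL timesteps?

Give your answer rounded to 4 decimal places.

Answer: 2.0000

Derivation:
Step 0: x=[7.0000 11.0000 18.0000] v=[0.0000 0.0000 0.0000]
Step 1: x=[5.0000 14.0000 17.0000] v=[-4.0000 6.0000 -2.0000]
Step 2: x=[6.0000 11.0000 19.0000] v=[2.0000 -6.0000 4.0000]
Step 3: x=[6.0000 11.0000 19.0000] v=[0.0000 0.0000 0.0000]
Step 4: x=[5.0000 14.0000 17.0000] v=[-2.0000 6.0000 -4.0000]
Step 5: x=[7.0000 11.0000 18.0000] v=[4.0000 -6.0000 2.0000]
Step 6: x=[7.0000 11.0000 18.0000] v=[0.0000 0.0000 0.0000]
Max displacement = 2.0000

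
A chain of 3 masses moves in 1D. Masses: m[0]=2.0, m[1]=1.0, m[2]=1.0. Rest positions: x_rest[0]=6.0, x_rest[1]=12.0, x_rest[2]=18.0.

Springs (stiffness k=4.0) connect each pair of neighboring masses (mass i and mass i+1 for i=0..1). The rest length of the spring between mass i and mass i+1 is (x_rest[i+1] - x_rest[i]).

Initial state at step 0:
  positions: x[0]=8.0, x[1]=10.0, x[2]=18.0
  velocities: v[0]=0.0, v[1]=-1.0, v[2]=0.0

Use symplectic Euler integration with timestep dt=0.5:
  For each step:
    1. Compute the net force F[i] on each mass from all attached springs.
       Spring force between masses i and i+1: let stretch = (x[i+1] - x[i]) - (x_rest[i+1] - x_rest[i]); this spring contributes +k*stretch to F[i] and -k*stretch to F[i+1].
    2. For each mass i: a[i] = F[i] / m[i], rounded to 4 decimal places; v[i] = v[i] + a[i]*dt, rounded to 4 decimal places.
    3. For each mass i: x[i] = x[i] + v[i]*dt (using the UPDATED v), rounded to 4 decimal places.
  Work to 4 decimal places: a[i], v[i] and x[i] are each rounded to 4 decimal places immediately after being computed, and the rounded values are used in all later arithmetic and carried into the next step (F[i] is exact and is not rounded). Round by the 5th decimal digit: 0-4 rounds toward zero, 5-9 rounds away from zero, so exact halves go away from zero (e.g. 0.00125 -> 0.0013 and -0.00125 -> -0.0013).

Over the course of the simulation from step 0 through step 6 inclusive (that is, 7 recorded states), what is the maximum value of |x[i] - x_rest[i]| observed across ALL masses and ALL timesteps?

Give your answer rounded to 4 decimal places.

Answer: 3.9687

Derivation:
Step 0: x=[8.0000 10.0000 18.0000] v=[0.0000 -1.0000 0.0000]
Step 1: x=[6.0000 15.5000 16.0000] v=[-4.0000 11.0000 -4.0000]
Step 2: x=[5.7500 12.0000 19.5000] v=[-0.5000 -7.0000 7.0000]
Step 3: x=[5.6250 9.7500 21.5000] v=[-0.2500 -4.5000 4.0000]
Step 4: x=[4.5625 15.1250 17.7500] v=[-2.1250 10.7500 -7.5000]
Step 5: x=[5.7813 12.5625 17.3750] v=[2.4375 -5.1250 -0.7500]
Step 6: x=[7.3907 8.0313 18.1875] v=[3.2187 -9.0624 1.6250]
Max displacement = 3.9687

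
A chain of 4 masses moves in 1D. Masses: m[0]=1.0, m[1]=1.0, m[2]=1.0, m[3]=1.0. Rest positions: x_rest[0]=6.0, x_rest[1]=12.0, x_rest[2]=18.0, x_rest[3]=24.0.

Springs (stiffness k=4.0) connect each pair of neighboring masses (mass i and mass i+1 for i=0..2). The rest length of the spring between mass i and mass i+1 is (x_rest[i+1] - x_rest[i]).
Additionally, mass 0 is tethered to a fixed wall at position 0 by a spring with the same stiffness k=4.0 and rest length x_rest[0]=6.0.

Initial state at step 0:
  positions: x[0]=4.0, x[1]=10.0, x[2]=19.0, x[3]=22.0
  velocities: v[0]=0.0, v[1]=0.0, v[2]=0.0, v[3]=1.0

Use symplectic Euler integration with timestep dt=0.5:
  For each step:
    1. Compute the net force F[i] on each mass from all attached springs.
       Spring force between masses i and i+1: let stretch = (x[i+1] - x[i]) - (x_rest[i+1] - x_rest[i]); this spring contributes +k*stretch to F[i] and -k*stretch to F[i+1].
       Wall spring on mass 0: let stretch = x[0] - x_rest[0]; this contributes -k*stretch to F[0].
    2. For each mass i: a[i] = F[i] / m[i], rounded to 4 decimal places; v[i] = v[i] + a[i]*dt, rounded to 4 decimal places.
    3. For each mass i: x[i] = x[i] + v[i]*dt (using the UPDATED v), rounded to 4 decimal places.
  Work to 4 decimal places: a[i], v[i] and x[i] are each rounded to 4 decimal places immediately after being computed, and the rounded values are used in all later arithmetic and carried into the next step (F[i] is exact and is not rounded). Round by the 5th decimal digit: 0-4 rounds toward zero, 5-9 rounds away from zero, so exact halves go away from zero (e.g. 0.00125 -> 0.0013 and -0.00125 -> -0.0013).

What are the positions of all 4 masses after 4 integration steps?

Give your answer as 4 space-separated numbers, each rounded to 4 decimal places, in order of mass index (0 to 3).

Answer: 6.5000 12.5000 18.5000 24.5000

Derivation:
Step 0: x=[4.0000 10.0000 19.0000 22.0000] v=[0.0000 0.0000 0.0000 1.0000]
Step 1: x=[6.0000 13.0000 13.0000 25.5000] v=[4.0000 6.0000 -12.0000 7.0000]
Step 2: x=[9.0000 9.0000 19.5000 22.5000] v=[6.0000 -8.0000 13.0000 -6.0000]
Step 3: x=[3.0000 15.5000 18.5000 22.5000] v=[-12.0000 13.0000 -2.0000 0.0000]
Step 4: x=[6.5000 12.5000 18.5000 24.5000] v=[7.0000 -6.0000 0.0000 4.0000]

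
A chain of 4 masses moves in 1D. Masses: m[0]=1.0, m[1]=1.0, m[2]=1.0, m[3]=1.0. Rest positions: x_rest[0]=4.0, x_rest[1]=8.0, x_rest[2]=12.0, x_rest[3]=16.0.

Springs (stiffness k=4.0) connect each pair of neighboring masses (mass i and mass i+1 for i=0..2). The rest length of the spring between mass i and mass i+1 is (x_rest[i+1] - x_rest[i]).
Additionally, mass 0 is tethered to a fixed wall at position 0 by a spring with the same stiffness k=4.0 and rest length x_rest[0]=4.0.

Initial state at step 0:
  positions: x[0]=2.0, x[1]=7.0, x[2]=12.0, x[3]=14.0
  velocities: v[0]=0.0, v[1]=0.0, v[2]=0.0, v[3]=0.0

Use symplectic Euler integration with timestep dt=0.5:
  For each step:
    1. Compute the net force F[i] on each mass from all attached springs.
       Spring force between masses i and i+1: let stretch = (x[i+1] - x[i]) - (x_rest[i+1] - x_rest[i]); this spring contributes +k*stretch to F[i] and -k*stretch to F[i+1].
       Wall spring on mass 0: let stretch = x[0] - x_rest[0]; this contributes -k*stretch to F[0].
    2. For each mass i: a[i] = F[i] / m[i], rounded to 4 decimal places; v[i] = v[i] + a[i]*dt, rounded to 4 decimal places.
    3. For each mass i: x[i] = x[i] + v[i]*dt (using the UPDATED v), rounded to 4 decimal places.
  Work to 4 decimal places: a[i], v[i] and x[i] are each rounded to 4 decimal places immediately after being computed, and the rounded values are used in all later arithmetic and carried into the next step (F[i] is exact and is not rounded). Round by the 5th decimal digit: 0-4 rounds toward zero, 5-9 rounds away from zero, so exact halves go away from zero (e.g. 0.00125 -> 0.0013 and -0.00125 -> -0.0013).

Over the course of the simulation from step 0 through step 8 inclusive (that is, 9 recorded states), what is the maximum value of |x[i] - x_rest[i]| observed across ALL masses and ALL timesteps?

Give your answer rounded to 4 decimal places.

Answer: 3.0000

Derivation:
Step 0: x=[2.0000 7.0000 12.0000 14.0000] v=[0.0000 0.0000 0.0000 0.0000]
Step 1: x=[5.0000 7.0000 9.0000 16.0000] v=[6.0000 0.0000 -6.0000 4.0000]
Step 2: x=[5.0000 7.0000 11.0000 15.0000] v=[0.0000 0.0000 4.0000 -2.0000]
Step 3: x=[2.0000 9.0000 13.0000 14.0000] v=[-6.0000 4.0000 4.0000 -2.0000]
Step 4: x=[4.0000 8.0000 12.0000 16.0000] v=[4.0000 -2.0000 -2.0000 4.0000]
Step 5: x=[6.0000 7.0000 11.0000 18.0000] v=[4.0000 -2.0000 -2.0000 4.0000]
Step 6: x=[3.0000 9.0000 13.0000 17.0000] v=[-6.0000 4.0000 4.0000 -2.0000]
Step 7: x=[3.0000 9.0000 15.0000 16.0000] v=[0.0000 0.0000 4.0000 -2.0000]
Step 8: x=[6.0000 9.0000 12.0000 18.0000] v=[6.0000 0.0000 -6.0000 4.0000]
Max displacement = 3.0000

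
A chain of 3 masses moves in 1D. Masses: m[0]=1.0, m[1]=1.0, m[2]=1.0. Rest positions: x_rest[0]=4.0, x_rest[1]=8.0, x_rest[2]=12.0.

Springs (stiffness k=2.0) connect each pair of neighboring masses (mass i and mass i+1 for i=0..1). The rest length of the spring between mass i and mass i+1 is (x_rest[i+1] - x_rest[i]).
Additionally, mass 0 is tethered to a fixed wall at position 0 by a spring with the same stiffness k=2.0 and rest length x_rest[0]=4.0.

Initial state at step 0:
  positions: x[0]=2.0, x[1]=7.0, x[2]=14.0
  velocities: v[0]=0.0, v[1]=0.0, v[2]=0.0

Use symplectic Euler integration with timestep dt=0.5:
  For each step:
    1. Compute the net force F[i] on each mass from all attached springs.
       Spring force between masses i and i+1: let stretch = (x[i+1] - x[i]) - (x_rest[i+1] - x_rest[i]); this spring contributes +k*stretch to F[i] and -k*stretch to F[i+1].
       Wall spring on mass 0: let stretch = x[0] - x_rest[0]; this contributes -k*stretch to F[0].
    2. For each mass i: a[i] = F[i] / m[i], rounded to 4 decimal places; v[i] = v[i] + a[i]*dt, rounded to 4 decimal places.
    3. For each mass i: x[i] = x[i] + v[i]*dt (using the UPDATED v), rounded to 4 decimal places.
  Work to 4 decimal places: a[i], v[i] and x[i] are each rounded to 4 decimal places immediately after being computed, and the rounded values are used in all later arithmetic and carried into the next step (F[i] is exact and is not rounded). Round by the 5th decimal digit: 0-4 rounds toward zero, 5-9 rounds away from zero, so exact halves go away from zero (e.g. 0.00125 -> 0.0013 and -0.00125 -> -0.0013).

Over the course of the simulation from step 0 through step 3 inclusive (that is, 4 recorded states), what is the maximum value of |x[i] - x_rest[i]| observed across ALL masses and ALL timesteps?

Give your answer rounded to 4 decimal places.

Step 0: x=[2.0000 7.0000 14.0000] v=[0.0000 0.0000 0.0000]
Step 1: x=[3.5000 8.0000 12.5000] v=[3.0000 2.0000 -3.0000]
Step 2: x=[5.5000 9.0000 10.7500] v=[4.0000 2.0000 -3.5000]
Step 3: x=[6.5000 9.1250 10.1250] v=[2.0000 0.2500 -1.2500]
Max displacement = 2.5000

Answer: 2.5000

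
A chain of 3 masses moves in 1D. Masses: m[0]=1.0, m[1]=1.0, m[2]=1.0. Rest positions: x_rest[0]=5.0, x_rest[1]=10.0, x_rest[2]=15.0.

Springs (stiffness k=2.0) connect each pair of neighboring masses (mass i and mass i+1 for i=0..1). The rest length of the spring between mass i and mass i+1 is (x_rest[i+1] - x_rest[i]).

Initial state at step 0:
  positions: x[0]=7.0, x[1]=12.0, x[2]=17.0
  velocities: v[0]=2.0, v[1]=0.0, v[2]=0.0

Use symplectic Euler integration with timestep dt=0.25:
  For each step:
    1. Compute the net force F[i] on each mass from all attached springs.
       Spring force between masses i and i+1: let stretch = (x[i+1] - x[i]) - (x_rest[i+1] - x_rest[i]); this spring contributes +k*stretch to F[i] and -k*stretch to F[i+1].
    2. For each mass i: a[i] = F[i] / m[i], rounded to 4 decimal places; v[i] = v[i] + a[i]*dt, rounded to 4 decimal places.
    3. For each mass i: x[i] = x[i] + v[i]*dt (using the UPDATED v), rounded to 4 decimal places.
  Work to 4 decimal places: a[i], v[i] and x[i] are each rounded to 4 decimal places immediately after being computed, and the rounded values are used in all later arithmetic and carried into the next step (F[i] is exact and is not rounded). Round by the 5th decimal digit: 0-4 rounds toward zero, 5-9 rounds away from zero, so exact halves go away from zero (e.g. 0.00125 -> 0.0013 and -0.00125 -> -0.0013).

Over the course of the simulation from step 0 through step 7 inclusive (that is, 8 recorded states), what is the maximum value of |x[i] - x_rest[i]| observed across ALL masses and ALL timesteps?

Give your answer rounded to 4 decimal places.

Answer: 3.5408

Derivation:
Step 0: x=[7.0000 12.0000 17.0000] v=[2.0000 0.0000 0.0000]
Step 1: x=[7.5000 12.0000 17.0000] v=[2.0000 0.0000 0.0000]
Step 2: x=[7.9375 12.0625 17.0000] v=[1.7500 0.2500 0.0000]
Step 3: x=[8.2656 12.2266 17.0078] v=[1.3125 0.6563 0.0313]
Step 4: x=[8.4639 12.4932 17.0430] v=[0.7930 1.0664 0.1407]
Step 5: x=[8.5408 12.8249 17.1345] v=[0.3077 1.3267 0.3658]
Step 6: x=[8.5282 13.1598 17.3123] v=[-0.0503 1.3395 0.7110]
Step 7: x=[8.4696 13.4348 17.5960] v=[-0.2345 1.1000 1.1348]
Max displacement = 3.5408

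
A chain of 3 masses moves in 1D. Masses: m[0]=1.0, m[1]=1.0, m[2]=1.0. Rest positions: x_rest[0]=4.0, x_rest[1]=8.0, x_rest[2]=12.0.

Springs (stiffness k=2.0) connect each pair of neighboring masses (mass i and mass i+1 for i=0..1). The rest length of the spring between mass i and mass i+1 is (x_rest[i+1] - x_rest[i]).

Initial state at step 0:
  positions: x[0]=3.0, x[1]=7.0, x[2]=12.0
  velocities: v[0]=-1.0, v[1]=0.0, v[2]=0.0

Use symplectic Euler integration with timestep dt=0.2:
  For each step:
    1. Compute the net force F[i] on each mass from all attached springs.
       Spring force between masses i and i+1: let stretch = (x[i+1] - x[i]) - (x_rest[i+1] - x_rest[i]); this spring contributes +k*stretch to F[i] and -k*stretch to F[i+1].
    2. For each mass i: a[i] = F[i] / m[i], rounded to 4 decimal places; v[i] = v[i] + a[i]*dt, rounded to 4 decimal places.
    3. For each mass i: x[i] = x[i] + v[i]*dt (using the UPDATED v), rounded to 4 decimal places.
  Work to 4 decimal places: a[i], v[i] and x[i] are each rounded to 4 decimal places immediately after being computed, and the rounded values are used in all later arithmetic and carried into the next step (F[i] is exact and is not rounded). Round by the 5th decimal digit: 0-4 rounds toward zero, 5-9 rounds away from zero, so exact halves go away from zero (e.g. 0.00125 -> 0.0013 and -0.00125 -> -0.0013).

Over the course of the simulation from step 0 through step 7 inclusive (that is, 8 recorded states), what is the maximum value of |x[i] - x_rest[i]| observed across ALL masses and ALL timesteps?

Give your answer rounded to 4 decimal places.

Step 0: x=[3.0000 7.0000 12.0000] v=[-1.0000 0.0000 0.0000]
Step 1: x=[2.8000 7.0800 11.9200] v=[-1.0000 0.4000 -0.4000]
Step 2: x=[2.6224 7.2048 11.7728] v=[-0.8880 0.6240 -0.7360]
Step 3: x=[2.4914 7.3284 11.5802] v=[-0.6550 0.6182 -0.9632]
Step 4: x=[2.4274 7.4052 11.3674] v=[-0.3202 0.3841 -1.0639]
Step 5: x=[2.4416 7.4008 11.1576] v=[0.0709 -0.0221 -1.0488]
Step 6: x=[2.5325 7.3002 10.9673] v=[0.4546 -0.5031 -0.9515]
Step 7: x=[2.6848 7.1115 10.8036] v=[0.7617 -0.9433 -0.8183]
Max displacement = 1.5726

Answer: 1.5726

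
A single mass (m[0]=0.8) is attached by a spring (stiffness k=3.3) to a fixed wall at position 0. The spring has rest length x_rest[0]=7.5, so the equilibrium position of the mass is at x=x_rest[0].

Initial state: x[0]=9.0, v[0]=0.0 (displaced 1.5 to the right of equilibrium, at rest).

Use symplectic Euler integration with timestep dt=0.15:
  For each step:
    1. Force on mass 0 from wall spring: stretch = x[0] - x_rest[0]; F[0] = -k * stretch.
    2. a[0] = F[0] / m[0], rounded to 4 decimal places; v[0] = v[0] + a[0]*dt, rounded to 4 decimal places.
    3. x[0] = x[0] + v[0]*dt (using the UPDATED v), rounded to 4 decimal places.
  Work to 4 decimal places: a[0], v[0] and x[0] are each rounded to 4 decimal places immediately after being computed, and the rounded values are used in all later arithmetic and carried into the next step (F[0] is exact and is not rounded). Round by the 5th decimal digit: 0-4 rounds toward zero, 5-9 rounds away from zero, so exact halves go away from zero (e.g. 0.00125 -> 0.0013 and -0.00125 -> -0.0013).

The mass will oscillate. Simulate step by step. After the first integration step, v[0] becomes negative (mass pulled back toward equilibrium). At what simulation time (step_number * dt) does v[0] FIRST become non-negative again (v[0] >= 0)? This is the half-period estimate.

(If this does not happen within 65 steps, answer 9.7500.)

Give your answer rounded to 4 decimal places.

Step 0: x=[9.0000] v=[0.0000]
Step 1: x=[8.8608] v=[-0.9281]
Step 2: x=[8.5953] v=[-1.7701]
Step 3: x=[8.2281] v=[-2.4478]
Step 4: x=[7.7934] v=[-2.8983]
Step 5: x=[7.3314] v=[-3.0798]
Step 6: x=[6.8851] v=[-2.9755]
Step 7: x=[6.4959] v=[-2.5950]
Step 8: x=[6.1998] v=[-1.9737]
Step 9: x=[6.0244] v=[-1.1692]
Step 10: x=[5.9860] v=[-0.2562]
Step 11: x=[6.0881] v=[0.6806]
First v>=0 after going negative at step 11, time=1.6500

Answer: 1.6500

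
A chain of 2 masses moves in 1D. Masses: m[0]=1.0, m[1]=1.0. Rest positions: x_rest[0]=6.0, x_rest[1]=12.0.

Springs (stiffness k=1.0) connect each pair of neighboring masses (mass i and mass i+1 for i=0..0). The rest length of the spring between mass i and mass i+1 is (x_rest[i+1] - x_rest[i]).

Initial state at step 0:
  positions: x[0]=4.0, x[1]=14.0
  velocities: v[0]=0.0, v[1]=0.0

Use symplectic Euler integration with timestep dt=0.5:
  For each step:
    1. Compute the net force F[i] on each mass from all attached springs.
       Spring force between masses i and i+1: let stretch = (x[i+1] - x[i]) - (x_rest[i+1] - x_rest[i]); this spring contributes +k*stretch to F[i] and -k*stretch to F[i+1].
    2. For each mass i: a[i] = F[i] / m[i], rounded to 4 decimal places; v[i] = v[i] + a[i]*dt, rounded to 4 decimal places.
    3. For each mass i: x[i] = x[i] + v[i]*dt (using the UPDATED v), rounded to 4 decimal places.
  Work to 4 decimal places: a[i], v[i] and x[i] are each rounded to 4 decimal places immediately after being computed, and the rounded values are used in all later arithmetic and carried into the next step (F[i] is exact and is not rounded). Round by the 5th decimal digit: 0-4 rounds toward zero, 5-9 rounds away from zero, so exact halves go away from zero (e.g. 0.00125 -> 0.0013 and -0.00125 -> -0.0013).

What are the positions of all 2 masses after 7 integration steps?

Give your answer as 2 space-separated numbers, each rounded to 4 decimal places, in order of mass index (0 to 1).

Step 0: x=[4.0000 14.0000] v=[0.0000 0.0000]
Step 1: x=[5.0000 13.0000] v=[2.0000 -2.0000]
Step 2: x=[6.5000 11.5000] v=[3.0000 -3.0000]
Step 3: x=[7.7500 10.2500] v=[2.5000 -2.5000]
Step 4: x=[8.1250 9.8750] v=[0.7500 -0.7500]
Step 5: x=[7.4375 10.5625] v=[-1.3750 1.3750]
Step 6: x=[6.0313 11.9688] v=[-2.8125 2.8125]
Step 7: x=[4.6094 13.3907] v=[-2.8438 2.8438]

Answer: 4.6094 13.3907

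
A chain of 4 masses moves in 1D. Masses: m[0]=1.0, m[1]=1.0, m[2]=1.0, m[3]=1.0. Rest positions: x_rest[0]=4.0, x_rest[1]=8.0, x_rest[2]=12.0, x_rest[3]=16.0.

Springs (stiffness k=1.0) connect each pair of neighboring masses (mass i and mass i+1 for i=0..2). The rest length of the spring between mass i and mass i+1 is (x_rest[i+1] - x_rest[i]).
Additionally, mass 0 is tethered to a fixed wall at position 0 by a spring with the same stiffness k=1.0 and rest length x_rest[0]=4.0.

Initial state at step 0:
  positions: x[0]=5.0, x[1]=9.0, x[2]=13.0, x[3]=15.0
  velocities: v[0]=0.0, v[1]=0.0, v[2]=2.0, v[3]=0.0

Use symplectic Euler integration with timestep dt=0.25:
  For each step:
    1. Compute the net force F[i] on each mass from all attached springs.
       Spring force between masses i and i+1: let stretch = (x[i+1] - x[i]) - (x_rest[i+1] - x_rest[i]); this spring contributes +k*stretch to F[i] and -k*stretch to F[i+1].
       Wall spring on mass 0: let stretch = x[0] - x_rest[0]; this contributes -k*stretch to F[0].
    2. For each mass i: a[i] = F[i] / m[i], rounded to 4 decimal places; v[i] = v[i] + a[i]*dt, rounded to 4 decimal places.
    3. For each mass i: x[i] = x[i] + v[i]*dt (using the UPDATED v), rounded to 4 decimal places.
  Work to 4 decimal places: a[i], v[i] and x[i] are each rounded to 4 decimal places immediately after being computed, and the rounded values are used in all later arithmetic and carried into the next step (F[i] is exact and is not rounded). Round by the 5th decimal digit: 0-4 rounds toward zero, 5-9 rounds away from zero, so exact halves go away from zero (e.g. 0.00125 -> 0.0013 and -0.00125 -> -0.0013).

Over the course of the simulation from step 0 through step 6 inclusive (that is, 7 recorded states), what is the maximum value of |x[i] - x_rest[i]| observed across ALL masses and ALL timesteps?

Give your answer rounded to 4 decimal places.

Answer: 1.6243

Derivation:
Step 0: x=[5.0000 9.0000 13.0000 15.0000] v=[0.0000 0.0000 2.0000 0.0000]
Step 1: x=[4.9375 9.0000 13.3750 15.1250] v=[-0.2500 0.0000 1.5000 0.5000]
Step 2: x=[4.8203 9.0195 13.5860 15.3906] v=[-0.4688 0.0781 0.8438 1.0625]
Step 3: x=[4.6643 9.0620 13.6243 15.7935] v=[-0.6241 0.1699 0.1533 1.6114]
Step 4: x=[4.4916 9.1148 13.5131 16.3108] v=[-0.6908 0.2111 -0.4450 2.0691]
Step 5: x=[4.3271 9.1535 13.3018 16.9032] v=[-0.6579 0.1549 -0.8452 2.3697]
Step 6: x=[4.1938 9.1499 13.0563 17.5206] v=[-0.5331 -0.0146 -0.9819 2.4694]
Max displacement = 1.6243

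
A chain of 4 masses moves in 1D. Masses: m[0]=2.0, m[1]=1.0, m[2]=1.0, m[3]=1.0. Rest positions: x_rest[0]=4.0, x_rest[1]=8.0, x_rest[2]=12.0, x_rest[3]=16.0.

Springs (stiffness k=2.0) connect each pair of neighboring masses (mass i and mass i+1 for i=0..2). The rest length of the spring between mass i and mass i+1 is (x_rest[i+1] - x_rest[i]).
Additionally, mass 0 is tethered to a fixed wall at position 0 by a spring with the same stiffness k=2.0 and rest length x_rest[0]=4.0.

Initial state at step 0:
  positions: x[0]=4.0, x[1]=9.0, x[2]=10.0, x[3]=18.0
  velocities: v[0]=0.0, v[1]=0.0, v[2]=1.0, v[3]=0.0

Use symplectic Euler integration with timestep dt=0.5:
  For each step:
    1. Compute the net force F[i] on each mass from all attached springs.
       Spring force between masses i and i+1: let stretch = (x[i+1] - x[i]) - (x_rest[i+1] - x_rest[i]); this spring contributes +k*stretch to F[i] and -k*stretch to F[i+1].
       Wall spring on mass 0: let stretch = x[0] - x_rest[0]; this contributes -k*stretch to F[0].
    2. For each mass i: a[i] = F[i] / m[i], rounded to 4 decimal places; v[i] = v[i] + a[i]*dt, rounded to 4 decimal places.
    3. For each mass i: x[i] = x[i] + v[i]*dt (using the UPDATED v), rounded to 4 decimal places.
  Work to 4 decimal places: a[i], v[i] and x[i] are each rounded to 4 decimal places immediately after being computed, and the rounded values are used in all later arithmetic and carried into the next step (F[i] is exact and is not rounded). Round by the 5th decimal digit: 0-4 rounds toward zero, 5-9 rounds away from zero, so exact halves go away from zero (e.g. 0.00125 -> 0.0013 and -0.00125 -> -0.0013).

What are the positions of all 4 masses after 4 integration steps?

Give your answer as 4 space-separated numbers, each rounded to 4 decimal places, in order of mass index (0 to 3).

Answer: 3.9376 10.9532 10.1563 17.6563

Derivation:
Step 0: x=[4.0000 9.0000 10.0000 18.0000] v=[0.0000 0.0000 1.0000 0.0000]
Step 1: x=[4.2500 7.0000 14.0000 16.0000] v=[0.5000 -4.0000 8.0000 -4.0000]
Step 2: x=[4.1250 7.1250 15.5000 15.0000] v=[-0.2500 0.2500 3.0000 -2.0000]
Step 3: x=[3.7188 9.9375 12.5625 16.2500] v=[-0.8125 5.6250 -5.8750 2.5000]
Step 4: x=[3.9376 10.9532 10.1563 17.6563] v=[0.4375 2.0313 -4.8125 2.8125]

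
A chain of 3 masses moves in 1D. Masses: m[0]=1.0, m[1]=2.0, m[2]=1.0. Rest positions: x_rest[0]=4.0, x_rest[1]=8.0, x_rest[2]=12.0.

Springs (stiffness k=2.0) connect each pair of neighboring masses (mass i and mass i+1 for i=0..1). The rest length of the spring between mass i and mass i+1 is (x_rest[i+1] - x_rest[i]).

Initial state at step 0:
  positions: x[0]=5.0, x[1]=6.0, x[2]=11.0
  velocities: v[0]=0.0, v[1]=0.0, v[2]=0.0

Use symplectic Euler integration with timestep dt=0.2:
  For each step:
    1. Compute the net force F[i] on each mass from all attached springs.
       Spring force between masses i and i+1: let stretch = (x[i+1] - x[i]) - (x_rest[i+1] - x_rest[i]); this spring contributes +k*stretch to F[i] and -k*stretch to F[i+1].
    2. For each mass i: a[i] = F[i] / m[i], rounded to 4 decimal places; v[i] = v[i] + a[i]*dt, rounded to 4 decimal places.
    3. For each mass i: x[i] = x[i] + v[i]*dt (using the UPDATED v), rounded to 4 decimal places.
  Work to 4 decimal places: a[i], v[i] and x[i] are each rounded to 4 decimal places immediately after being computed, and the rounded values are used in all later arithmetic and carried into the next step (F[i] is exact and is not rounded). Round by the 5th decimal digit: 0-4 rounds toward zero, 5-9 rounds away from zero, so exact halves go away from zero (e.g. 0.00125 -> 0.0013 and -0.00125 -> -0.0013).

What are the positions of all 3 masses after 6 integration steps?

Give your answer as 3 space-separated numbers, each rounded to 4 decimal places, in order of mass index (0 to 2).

Step 0: x=[5.0000 6.0000 11.0000] v=[0.0000 0.0000 0.0000]
Step 1: x=[4.7600 6.1600 10.9200] v=[-1.2000 0.8000 -0.4000]
Step 2: x=[4.3120 6.4544 10.7792] v=[-2.2400 1.4720 -0.7040]
Step 3: x=[3.7154 6.8361 10.6124] v=[-2.9830 1.9085 -0.8339]
Step 4: x=[3.0485 7.2440 10.4635] v=[-3.3347 2.0396 -0.7444]
Step 5: x=[2.3972 7.6129 10.3771] v=[-3.2565 1.8444 -0.4322]
Step 6: x=[1.8432 7.8837 10.3895] v=[-2.7702 1.3541 0.0621]

Answer: 1.8432 7.8837 10.3895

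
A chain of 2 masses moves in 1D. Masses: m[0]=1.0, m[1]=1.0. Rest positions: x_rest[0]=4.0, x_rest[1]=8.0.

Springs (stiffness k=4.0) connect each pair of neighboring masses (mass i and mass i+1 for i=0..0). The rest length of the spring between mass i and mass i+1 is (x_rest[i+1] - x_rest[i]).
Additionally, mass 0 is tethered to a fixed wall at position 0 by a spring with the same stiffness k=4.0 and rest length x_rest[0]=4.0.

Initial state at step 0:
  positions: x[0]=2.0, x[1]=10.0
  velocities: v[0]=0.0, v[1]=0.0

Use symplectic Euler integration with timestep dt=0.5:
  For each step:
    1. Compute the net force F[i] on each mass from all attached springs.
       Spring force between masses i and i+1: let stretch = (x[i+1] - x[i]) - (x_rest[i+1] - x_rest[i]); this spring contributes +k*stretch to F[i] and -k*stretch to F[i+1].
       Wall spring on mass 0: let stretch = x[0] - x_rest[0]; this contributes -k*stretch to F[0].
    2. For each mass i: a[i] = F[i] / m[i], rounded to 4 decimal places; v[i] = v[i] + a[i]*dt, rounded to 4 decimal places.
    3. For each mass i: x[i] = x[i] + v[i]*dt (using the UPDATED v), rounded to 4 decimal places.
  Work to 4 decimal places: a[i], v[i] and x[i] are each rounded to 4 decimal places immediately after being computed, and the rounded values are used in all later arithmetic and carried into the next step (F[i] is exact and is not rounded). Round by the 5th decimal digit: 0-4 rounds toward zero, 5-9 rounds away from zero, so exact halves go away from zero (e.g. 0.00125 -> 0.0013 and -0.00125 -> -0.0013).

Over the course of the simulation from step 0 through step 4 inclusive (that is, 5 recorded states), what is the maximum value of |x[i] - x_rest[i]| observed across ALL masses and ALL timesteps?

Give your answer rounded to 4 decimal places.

Step 0: x=[2.0000 10.0000] v=[0.0000 0.0000]
Step 1: x=[8.0000 6.0000] v=[12.0000 -8.0000]
Step 2: x=[4.0000 8.0000] v=[-8.0000 4.0000]
Step 3: x=[0.0000 10.0000] v=[-8.0000 4.0000]
Step 4: x=[6.0000 6.0000] v=[12.0000 -8.0000]
Max displacement = 4.0000

Answer: 4.0000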